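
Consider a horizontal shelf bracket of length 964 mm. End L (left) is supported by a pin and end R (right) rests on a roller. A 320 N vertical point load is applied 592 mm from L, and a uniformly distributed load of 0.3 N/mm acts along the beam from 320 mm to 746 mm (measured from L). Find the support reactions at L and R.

Resultant of the distributed load: 0.3 × 426 = 127.8 N at 533 mm from L.
Moments about L: R_y·964 − 320·592 − (0.3·426)·533 = 0 → R_y = 257557.4/964 = 267.176 ≈ 267.2 N.
ΣF_y = 0: L_y + 267.176 − 320 − 0.3·426 = 0 → L_y = 180.6 N.
ΣF_x = 0: no horizontal applied forces, so L_x = 0.

L_x = 0, L_y = 180.6 N, R_y = 267.2 N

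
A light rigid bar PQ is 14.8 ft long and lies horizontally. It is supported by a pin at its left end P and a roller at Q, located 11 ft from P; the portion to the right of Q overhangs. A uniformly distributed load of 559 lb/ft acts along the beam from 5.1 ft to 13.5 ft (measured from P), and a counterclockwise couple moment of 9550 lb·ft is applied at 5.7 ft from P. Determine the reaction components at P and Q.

Resultant of the distributed load: 559 × 8.4 = 4695.6 lb at 9.3 ft from P.
ΣM about P: Q_y·11 − (559·8.4)·9.3 + 9550 = 0 → Q_y = 34119.08/11 = 3101.73 ≈ 3102 lb.
ΣF_y = 0: P_y + 3101.73 − 559·8.4 = 0 → P_y = 1594 lb.
ΣF_x = 0: no horizontal applied forces, so P_x = 0.

P_x = 0, P_y = 1594 lb, Q_y = 3102 lb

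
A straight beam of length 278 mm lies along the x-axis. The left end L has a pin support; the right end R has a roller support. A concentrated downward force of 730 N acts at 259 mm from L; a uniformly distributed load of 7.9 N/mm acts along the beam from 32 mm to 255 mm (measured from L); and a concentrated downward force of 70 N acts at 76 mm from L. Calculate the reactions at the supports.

L_x = 0, L_y = 953.1 N, R_y = 1609 N

Resultant of the distributed load: 7.9 × 223 = 1761.7 N at 143.5 mm from L.
Moments about L: R_y·278 − 730·259 − (7.9·223)·143.5 − 70·76 = 0 → R_y = 447193.95/278 = 1608.61 ≈ 1609 N.
ΣF_y = 0: L_y + 1608.61 − 730 − 7.9·223 − 70 = 0 → L_y = 953.1 N.
ΣF_x = 0: no horizontal applied forces, so L_x = 0.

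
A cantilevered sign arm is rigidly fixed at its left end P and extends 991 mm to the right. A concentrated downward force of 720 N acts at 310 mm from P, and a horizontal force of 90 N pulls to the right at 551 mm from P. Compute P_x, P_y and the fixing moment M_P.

P_x = -90.00 N, P_y = 720.0 N, M_P = 223200 N·mm

ΣF_x = 0: P_x + 90 = 0 → P_x = -90.00 N.
ΣF_y = 0: P_y − 720 = 0 → P_y = 720.0 N.
ΣM about P: M_P − 720·310 = 0 → M_P = 223200 N·mm.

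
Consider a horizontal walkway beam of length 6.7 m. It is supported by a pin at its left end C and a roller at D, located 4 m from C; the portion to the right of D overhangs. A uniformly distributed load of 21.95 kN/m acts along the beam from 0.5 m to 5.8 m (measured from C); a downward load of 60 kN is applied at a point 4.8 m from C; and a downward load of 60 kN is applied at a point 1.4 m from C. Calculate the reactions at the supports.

C_x = 0, C_y = 51.72 kN, D_y = 184.6 kN

Resultant of the distributed load: 21.95 × 5.3 = 116.335 kN at 3.15 m from C.
Moments about C: D_y·4 − (21.95·5.3)·3.15 − 60·4.8 − 60·1.4 = 0 → D_y = 738.45525/4 = 184.614 ≈ 184.6 kN.
ΣF_y = 0: C_y + 184.614 − 21.95·5.3 − 60 − 60 = 0 → C_y = 51.72 kN.
ΣF_x = 0: no horizontal applied forces, so C_x = 0.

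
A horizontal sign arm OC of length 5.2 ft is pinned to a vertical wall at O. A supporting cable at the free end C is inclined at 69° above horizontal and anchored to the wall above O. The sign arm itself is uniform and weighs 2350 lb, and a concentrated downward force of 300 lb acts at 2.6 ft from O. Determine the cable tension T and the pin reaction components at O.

ΣM about O: T·sin69°·5.2 − 2350·2.6 − 300·2.6 = 0 → T = 6890/(5.2·0.93358) = 1419.27 ≈ 1419 lb.
ΣF_x = 0: O_x − T·cos69° = 0 → O_x = 1419.27 × 0.358368 = 508.6 lb.
ΣF_y = 0: O_y + T·sin69° − 2350 − 300 = 0 → O_y = 2650 − 1419.27 × 0.93358 = 1325 lb.

T = 1419 lb, O_x = 508.6 lb, O_y = 1325 lb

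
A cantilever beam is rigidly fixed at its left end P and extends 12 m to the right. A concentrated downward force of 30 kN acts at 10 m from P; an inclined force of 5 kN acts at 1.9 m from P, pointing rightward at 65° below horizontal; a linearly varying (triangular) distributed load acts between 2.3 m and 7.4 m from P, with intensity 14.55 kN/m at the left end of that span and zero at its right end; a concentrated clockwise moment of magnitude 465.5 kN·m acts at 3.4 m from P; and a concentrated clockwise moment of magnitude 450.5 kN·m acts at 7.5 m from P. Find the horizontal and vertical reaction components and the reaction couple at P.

Resultant of the triangular load: ½ × 14.55 × 5.1 = 37.1025 kN, acting at 4 m from P (one-third of the span from the peak).
ΣF_x = 0: P_x + 5·cos65° = 0 → P_x = -2.113 kN.
ΣF_y = 0: P_y − 30 − 5·sin65° − ½·14.55·5.1 = 0 → P_y = 71.63 kN.
ΣM about P: M_P − 30·10 − 5·sin65°·1.9 − (½·14.55·5.1)·4 − 465.5 − 450.5 = 0 → M_P = 1373 kN·m.

P_x = -2.113 kN, P_y = 71.63 kN, M_P = 1373 kN·m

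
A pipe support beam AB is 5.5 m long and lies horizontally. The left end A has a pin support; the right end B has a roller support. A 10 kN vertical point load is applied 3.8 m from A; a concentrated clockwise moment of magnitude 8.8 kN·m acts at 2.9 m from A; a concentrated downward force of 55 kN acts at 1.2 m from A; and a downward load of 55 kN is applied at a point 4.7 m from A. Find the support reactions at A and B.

A_x = 0, A_y = 52.49 kN, B_y = 67.51 kN

Moments about A: B_y·5.5 − 10·3.8 − 8.8 − 55·1.2 − 55·4.7 = 0 → B_y = 371.3/5.5 = 67.5091 ≈ 67.51 kN.
ΣF_y = 0: A_y + 67.5091 − 10 − 55 − 55 = 0 → A_y = 52.49 kN.
ΣF_x = 0: no horizontal applied forces, so A_x = 0.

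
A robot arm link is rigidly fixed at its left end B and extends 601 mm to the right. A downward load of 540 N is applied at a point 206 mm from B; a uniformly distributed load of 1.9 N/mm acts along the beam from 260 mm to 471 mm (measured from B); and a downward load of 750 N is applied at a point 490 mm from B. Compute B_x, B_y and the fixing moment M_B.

B_x = 0, B_y = 1691 N, M_B = 625300 N·mm

Resultant of the distributed load: 1.9 × 211 = 400.9 N at 365.5 mm from B.
ΣF_x = 0: B_x = 0.
ΣF_y = 0: B_y − 540 − 1.9·211 − 750 = 0 → B_y = 1691 N.
ΣM about B: M_B − 540·206 − (1.9·211)·365.5 − 750·490 = 0 → M_B = 625300 N·mm.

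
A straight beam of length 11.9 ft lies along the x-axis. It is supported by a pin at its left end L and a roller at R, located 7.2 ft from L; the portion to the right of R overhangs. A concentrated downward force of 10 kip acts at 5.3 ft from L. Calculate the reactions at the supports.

ΣM about L: R_y·7.2 − 10·5.3 = 0 → R_y = 53/7.2 = 7.36111 ≈ 7.361 kip.
ΣF_y = 0: L_y + 7.36111 − 10 = 0 → L_y = 2.639 kip.
ΣF_x = 0: no horizontal applied forces, so L_x = 0.

L_x = 0, L_y = 2.639 kip, R_y = 7.361 kip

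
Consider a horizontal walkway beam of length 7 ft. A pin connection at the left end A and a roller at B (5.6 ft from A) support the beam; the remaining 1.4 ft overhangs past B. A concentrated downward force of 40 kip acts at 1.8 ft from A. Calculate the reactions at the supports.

A_x = 0, A_y = 27.14 kip, B_y = 12.86 kip

Moments about A: B_y·5.6 − 40·1.8 = 0 → B_y = 72/5.6 = 12.8571 ≈ 12.86 kip.
ΣF_y = 0: A_y + 12.8571 − 40 = 0 → A_y = 27.14 kip.
ΣF_x = 0: no horizontal applied forces, so A_x = 0.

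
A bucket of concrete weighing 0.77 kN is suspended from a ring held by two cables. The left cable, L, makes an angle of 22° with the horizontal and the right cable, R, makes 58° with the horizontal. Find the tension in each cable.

T_L = 0.4143 kN, T_R = 0.7249 kN

ΣF_x = 0: −T_L·cos22° + T_R·cos58° = 0 → T_R = 1.74967·T_L.
ΣF_y = 0: T_L·sin22° + T_R·sin58° = 0.77.
Substitute: T_L·(0.374607 + 1.74967·0.848048) = 0.77 → T_L = 0.414332 ≈ 0.4143 kN.
Then T_R = 1.74967 × 0.414332 = 0.7249 kN.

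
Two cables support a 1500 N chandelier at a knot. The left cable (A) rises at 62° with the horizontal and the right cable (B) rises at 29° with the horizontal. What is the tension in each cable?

T_A = 1312 N, T_B = 704.3 N

ΣF_x = 0: −T_A·cos62° + T_B·cos29° = 0 → T_B = 0.536772·T_A.
ΣF_y = 0: T_A·sin62° + T_B·sin29° = 1500.
Substitute: T_A·(0.882948 + 0.536772·0.48481) = 1500 → T_A = 1312.13 ≈ 1312 N.
Then T_B = 0.536772 × 1312.13 = 704.3 N.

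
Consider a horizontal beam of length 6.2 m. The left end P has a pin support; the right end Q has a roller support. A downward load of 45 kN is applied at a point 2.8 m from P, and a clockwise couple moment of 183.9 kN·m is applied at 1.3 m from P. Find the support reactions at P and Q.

ΣM about P: Q_y·6.2 − 45·2.8 − 183.9 = 0 → Q_y = 309.9/6.2 = 49.9839 ≈ 49.98 kN.
ΣF_y = 0: P_y + 49.9839 − 45 = 0 → P_y = -4.984 kN.
ΣF_x = 0: no horizontal applied forces, so P_x = 0.

P_x = 0, P_y = -4.984 kN, Q_y = 49.98 kN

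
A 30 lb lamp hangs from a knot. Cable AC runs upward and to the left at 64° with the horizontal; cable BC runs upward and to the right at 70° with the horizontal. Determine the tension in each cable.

T_AC = 14.26 lb, T_BC = 18.28 lb

ΣF_x = 0: −T_AC·cos64° + T_BC·cos70° = 0 → T_BC = 1.28171·T_AC.
ΣF_y = 0: T_AC·sin64° + T_BC·sin70° = 30.
Substitute: T_AC·(0.898794 + 1.28171·0.939693) = 30 → T_AC = 14.2639 ≈ 14.26 lb.
Then T_BC = 1.28171 × 14.2639 = 18.28 lb.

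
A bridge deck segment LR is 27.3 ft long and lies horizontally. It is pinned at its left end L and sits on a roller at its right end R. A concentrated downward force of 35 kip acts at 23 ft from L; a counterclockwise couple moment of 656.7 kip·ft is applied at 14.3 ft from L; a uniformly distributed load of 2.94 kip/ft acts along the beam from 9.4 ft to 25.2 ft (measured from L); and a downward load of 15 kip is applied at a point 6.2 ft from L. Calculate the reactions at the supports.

L_x = 0, L_y = 58.18 kip, R_y = 38.28 kip

Resultant of the distributed load: 2.94 × 15.8 = 46.452 kip at 17.3 ft from L.
Taking moments about L: R_y·27.3 − 35·23 + 656.7 − (2.94·15.8)·17.3 − 15·6.2 = 0 → R_y = 1044.9196/27.3 = 38.2754 ≈ 38.28 kip.
ΣF_y = 0: L_y + 38.2754 − 35 − 2.94·15.8 − 15 = 0 → L_y = 58.18 kip.
ΣF_x = 0: no horizontal applied forces, so L_x = 0.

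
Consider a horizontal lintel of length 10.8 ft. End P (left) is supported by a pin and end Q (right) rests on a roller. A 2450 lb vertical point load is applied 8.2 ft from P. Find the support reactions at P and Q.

Moments about P: Q_y·10.8 − 2450·8.2 = 0 → Q_y = 20090/10.8 = 1860.19 ≈ 1860 lb.
ΣF_y = 0: P_y + 1860.19 − 2450 = 0 → P_y = 589.8 lb.
ΣF_x = 0: no horizontal applied forces, so P_x = 0.

P_x = 0, P_y = 589.8 lb, Q_y = 1860 lb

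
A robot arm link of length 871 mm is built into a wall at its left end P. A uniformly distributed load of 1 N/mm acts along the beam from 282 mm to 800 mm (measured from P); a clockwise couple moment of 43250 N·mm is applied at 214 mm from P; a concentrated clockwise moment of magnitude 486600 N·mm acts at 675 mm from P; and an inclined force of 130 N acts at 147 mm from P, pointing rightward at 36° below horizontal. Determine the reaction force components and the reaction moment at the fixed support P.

P_x = -105.2 N, P_y = 594.4 N, M_P = 821300 N·mm

Resultant of the distributed load: 1 × 518 = 518 N at 541 mm from P.
ΣF_x = 0: P_x + 130·cos36° = 0 → P_x = -105.2 N.
ΣF_y = 0: P_y − 1·518 − 130·sin36° = 0 → P_y = 594.4 N.
ΣM about P: M_P − (1·518)·541 − 43250 − 486600 − 130·sin36°·147 = 0 → M_P = 821300 N·mm.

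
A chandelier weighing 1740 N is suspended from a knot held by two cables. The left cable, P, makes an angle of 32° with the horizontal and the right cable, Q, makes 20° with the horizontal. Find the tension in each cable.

T_P = 2075 N, T_Q = 1873 N

ΣF_x = 0: −T_P·cos32° + T_Q·cos20° = 0 → T_Q = 0.902474·T_P.
ΣF_y = 0: T_P·sin32° + T_Q·sin20° = 1740.
Substitute: T_P·(0.529919 + 0.902474·0.34202) = 1740 → T_P = 2074.93 ≈ 2075 N.
Then T_Q = 0.902474 × 2074.93 = 1873 N.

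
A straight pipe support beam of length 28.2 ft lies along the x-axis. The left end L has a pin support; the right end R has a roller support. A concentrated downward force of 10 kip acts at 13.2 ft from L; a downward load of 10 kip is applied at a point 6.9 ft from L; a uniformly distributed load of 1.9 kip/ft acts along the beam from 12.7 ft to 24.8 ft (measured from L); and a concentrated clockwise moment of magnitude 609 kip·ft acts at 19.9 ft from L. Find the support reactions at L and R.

Resultant of the distributed load: 1.9 × 12.1 = 22.99 kip at 18.75 ft from L.
Moments about L: R_y·28.2 − 10·13.2 − 10·6.9 − (1.9·12.1)·18.75 − 609 = 0 → R_y = 1241.0625/28.2 = 44.0093 ≈ 44.01 kip.
ΣF_y = 0: L_y + 44.0093 − 10 − 10 − 1.9·12.1 = 0 → L_y = -1.019 kip.
ΣF_x = 0: no horizontal applied forces, so L_x = 0.

L_x = 0, L_y = -1.019 kip, R_y = 44.01 kip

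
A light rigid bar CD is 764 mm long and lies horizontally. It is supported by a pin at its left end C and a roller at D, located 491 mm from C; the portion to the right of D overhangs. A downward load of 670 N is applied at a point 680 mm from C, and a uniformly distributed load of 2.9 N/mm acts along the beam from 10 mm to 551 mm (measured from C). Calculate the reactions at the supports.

C_x = 0, C_y = 414.7 N, D_y = 1824 N

Resultant of the distributed load: 2.9 × 541 = 1568.9 N at 280.5 mm from C.
Moments about C: D_y·491 − 670·680 − (2.9·541)·280.5 = 0 → D_y = 895676.45/491 = 1824.19 ≈ 1824 N.
ΣF_y = 0: C_y + 1824.19 − 670 − 2.9·541 = 0 → C_y = 414.7 N.
ΣF_x = 0: no horizontal applied forces, so C_x = 0.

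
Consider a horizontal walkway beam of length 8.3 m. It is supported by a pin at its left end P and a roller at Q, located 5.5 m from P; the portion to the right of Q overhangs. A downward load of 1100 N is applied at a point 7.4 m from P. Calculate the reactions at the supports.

P_x = 0, P_y = -380.0 N, Q_y = 1480 N

Moments about P: Q_y·5.5 − 1100·7.4 = 0 → Q_y = 8140/5.5 = 1480 N.
ΣF_y = 0: P_y + 1480 − 1100 = 0 → P_y = -380.0 N.
ΣF_x = 0: no horizontal applied forces, so P_x = 0.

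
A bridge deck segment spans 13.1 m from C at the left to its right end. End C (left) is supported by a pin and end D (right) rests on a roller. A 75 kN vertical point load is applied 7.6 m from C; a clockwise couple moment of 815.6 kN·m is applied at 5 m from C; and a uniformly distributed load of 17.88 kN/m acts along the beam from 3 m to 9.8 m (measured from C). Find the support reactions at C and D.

Resultant of the distributed load: 17.88 × 6.8 = 121.584 kN at 6.4 m from C.
ΣM about C: D_y·13.1 − 75·7.6 − 815.6 − (17.88·6.8)·6.4 = 0 → D_y = 2163.7376/13.1 = 165.171 ≈ 165.2 kN.
ΣF_y = 0: C_y + 165.171 − 75 − 17.88·6.8 = 0 → C_y = 31.41 kN.
ΣF_x = 0: no horizontal applied forces, so C_x = 0.

C_x = 0, C_y = 31.41 kN, D_y = 165.2 kN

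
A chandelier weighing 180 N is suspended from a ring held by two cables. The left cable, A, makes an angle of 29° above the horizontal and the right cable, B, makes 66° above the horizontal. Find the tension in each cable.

ΣF_x = 0: −T_A·cos29° + T_B·cos66° = 0 → T_B = 2.15033·T_A.
ΣF_y = 0: T_A·sin29° + T_B·sin66° = 180.
Substitute: T_A·(0.48481 + 2.15033·0.913545) = 180 → T_A = 73.4924 ≈ 73.49 N.
Then T_B = 2.15033 × 73.4924 = 158.0 N.

T_A = 73.49 N, T_B = 158.0 N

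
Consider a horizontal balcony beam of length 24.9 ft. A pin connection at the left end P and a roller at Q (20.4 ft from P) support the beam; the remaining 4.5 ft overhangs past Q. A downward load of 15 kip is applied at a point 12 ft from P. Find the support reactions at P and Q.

Taking moments about P: Q_y·20.4 − 15·12 = 0 → Q_y = 180/20.4 = 8.82353 ≈ 8.824 kip.
ΣF_y = 0: P_y + 8.82353 − 15 = 0 → P_y = 6.176 kip.
ΣF_x = 0: no horizontal applied forces, so P_x = 0.

P_x = 0, P_y = 6.176 kip, Q_y = 8.824 kip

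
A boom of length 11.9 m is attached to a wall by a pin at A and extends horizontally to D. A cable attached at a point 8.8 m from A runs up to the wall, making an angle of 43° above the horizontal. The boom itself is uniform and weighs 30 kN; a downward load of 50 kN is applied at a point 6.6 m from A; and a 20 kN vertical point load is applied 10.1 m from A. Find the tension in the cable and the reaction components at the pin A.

ΣM about A: T·sin43°·8.8 − 30·5.95 − 50·6.6 − 20·10.1 = 0 → T = 710.5/(8.8·0.681998) = 118.385 ≈ 118.4 kN.
ΣF_x = 0: A_x − T·cos43° = 0 → A_x = 118.385 × 0.731354 = 86.58 kN.
ΣF_y = 0: A_y + T·sin43° − 30 − 50 − 20 = 0 → A_y = 100 − 118.385 × 0.681998 = 19.26 kN.

T = 118.4 kN, A_x = 86.58 kN, A_y = 19.26 kN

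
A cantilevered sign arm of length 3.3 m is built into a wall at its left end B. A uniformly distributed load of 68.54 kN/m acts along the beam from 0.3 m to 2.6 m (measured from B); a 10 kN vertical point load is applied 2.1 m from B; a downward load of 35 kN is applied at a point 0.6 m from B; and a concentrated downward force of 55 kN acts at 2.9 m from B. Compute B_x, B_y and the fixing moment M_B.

Resultant of the distributed load: 68.54 × 2.3 = 157.642 kN at 1.45 m from B.
ΣF_x = 0: B_x = 0.
ΣF_y = 0: B_y − 68.54·2.3 − 10 − 35 − 55 = 0 → B_y = 257.6 kN.
ΣM about B: M_B − (68.54·2.3)·1.45 − 10·2.1 − 35·0.6 − 55·2.9 = 0 → M_B = 430.1 kN·m.

B_x = 0, B_y = 257.6 kN, M_B = 430.1 kN·m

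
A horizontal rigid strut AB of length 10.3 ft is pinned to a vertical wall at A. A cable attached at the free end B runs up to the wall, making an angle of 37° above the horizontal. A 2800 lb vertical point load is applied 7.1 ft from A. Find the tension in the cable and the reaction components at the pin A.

T = 3207 lb, A_x = 2561 lb, A_y = 869.9 lb

ΣM about A: T·sin37°·10.3 − 2800·7.1 = 0 → T = 19880/(10.3·0.601815) = 3207.13 ≈ 3207 lb.
ΣF_x = 0: A_x − T·cos37° = 0 → A_x = 3207.13 × 0.798636 = 2561 lb.
ΣF_y = 0: A_y + T·sin37° − 2800 = 0 → A_y = 2800 − 3207.13 × 0.601815 = 869.9 lb.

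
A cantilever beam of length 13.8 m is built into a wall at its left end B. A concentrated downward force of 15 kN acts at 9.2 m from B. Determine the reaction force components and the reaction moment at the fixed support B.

B_x = 0, B_y = 15.00 kN, M_B = 138.0 kN·m

ΣF_x = 0: B_x = 0.
ΣF_y = 0: B_y − 15 = 0 → B_y = 15.00 kN.
ΣM about B: M_B − 15·9.2 = 0 → M_B = 138.0 kN·m.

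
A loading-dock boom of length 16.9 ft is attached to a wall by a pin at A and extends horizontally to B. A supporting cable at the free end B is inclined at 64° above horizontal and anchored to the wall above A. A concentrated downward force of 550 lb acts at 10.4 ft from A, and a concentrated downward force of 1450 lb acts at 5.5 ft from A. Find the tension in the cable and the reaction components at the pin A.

ΣM about A: T·sin64°·16.9 − 550·10.4 − 1450·5.5 = 0 → T = 13695/(16.9·0.898794) = 901.603 ≈ 901.6 lb.
ΣF_x = 0: A_x − T·cos64° = 0 → A_x = 901.603 × 0.438371 = 395.2 lb.
ΣF_y = 0: A_y + T·sin64° − 550 − 1450 = 0 → A_y = 2000 − 901.603 × 0.898794 = 1190 lb.

T = 901.6 lb, A_x = 395.2 lb, A_y = 1190 lb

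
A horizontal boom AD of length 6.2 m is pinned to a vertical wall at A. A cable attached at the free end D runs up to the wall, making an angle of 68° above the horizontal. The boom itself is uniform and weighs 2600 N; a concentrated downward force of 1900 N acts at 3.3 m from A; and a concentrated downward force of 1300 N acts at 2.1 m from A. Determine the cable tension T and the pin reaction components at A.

T = 2968 N, A_x = 1112 N, A_y = 3048 N

ΣM about A: T·sin68°·6.2 − 2600·3.1 − 1900·3.3 − 1300·2.1 = 0 → T = 17060/(6.2·0.927184) = 2967.71 ≈ 2968 N.
ΣF_x = 0: A_x − T·cos68° = 0 → A_x = 2967.71 × 0.374607 = 1112 N.
ΣF_y = 0: A_y + T·sin68° − 2600 − 1900 − 1300 = 0 → A_y = 5800 − 2967.71 × 0.927184 = 3048 N.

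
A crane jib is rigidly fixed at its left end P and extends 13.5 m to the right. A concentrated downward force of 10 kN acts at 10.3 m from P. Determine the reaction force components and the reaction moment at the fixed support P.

ΣF_x = 0: P_x = 0.
ΣF_y = 0: P_y − 10 = 0 → P_y = 10.00 kN.
ΣM about P: M_P − 10·10.3 = 0 → M_P = 103.0 kN·m.

P_x = 0, P_y = 10.00 kN, M_P = 103.0 kN·m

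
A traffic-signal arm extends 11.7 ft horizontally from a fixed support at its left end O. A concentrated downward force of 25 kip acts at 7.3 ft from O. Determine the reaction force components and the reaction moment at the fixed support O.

O_x = 0, O_y = 25.00 kip, M_O = 182.5 kip·ft

ΣF_x = 0: O_x = 0.
ΣF_y = 0: O_y − 25 = 0 → O_y = 25.00 kip.
ΣM about O: M_O − 25·7.3 = 0 → M_O = 182.5 kip·ft.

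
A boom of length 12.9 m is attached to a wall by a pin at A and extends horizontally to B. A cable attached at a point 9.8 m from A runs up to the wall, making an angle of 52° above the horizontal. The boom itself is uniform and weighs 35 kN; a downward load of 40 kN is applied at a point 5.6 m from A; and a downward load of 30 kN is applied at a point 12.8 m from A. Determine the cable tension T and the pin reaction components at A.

T = 108.0 kN, A_x = 66.47 kN, A_y = 19.92 kN

ΣM about A: T·sin52°·9.8 − 35·6.45 − 40·5.6 − 30·12.8 = 0 → T = 833.75/(9.8·0.788011) = 107.964 ≈ 108.0 kN.
ΣF_x = 0: A_x − T·cos52° = 0 → A_x = 107.964 × 0.615661 = 66.47 kN.
ΣF_y = 0: A_y + T·sin52° − 35 − 40 − 30 = 0 → A_y = 105 − 107.964 × 0.788011 = 19.92 kN.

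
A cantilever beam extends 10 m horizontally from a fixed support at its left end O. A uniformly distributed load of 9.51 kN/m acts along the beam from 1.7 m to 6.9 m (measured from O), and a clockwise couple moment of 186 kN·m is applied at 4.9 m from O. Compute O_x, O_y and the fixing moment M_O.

O_x = 0, O_y = 49.45 kN, M_O = 398.6 kN·m

Resultant of the distributed load: 9.51 × 5.2 = 49.452 kN at 4.3 m from O.
ΣF_x = 0: O_x = 0.
ΣF_y = 0: O_y − 9.51·5.2 = 0 → O_y = 49.45 kN.
ΣM about O: M_O − (9.51·5.2)·4.3 − 186 = 0 → M_O = 398.6 kN·m.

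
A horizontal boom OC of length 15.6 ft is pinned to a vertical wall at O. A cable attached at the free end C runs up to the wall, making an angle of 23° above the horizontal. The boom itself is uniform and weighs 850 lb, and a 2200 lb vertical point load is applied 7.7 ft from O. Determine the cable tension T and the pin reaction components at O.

T = 3867 lb, O_x = 3559 lb, O_y = 1539 lb

ΣM about O: T·sin23°·15.6 − 850·7.8 − 2200·7.7 = 0 → T = 23570/(15.6·0.390731) = 3866.85 ≈ 3867 lb.
ΣF_x = 0: O_x − T·cos23° = 0 → O_x = 3866.85 × 0.920505 = 3559 lb.
ΣF_y = 0: O_y + T·sin23° − 850 − 2200 = 0 → O_y = 3050 − 3866.85 × 0.390731 = 1539 lb.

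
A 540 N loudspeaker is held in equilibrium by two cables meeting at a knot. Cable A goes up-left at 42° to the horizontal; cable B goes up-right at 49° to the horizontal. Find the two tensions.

T_A = 354.3 N, T_B = 401.4 N

ΣF_x = 0: −T_A·cos42° + T_B·cos49° = 0 → T_B = 1.13274·T_A.
ΣF_y = 0: T_A·sin42° + T_B·sin49° = 540.
Substitute: T_A·(0.669131 + 1.13274·0.75471) = 540 → T_A = 354.326 ≈ 354.3 N.
Then T_B = 1.13274 × 354.326 = 401.4 N.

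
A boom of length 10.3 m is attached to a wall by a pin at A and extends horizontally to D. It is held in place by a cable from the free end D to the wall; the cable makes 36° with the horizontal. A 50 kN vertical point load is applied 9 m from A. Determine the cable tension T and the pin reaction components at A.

ΣM about A: T·sin36°·10.3 − 50·9 = 0 → T = 450/(10.3·0.587785) = 74.3287 ≈ 74.33 kN.
ΣF_x = 0: A_x − T·cos36° = 0 → A_x = 74.3287 × 0.809017 = 60.13 kN.
ΣF_y = 0: A_y + T·sin36° − 50 = 0 → A_y = 50 − 74.3287 × 0.587785 = 6.311 kN.

T = 74.33 kN, A_x = 60.13 kN, A_y = 6.311 kN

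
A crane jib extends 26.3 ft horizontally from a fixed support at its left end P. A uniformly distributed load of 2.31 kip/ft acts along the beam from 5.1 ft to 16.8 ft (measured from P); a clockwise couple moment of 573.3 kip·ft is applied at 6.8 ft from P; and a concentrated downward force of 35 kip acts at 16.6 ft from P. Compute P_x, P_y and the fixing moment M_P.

P_x = 0, P_y = 62.03 kip, M_P = 1450 kip·ft

Resultant of the distributed load: 2.31 × 11.7 = 27.027 kip at 10.95 ft from P.
ΣF_x = 0: P_x = 0.
ΣF_y = 0: P_y − 2.31·11.7 − 35 = 0 → P_y = 62.03 kip.
ΣM about P: M_P − (2.31·11.7)·10.95 − 573.3 − 35·16.6 = 0 → M_P = 1450 kip·ft.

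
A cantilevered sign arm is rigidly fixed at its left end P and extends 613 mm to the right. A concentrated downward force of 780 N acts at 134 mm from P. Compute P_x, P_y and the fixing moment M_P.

ΣF_x = 0: P_x = 0.
ΣF_y = 0: P_y − 780 = 0 → P_y = 780.0 N.
ΣM about P: M_P − 780·134 = 0 → M_P = 104500 N·mm.

P_x = 0, P_y = 780.0 N, M_P = 104500 N·mm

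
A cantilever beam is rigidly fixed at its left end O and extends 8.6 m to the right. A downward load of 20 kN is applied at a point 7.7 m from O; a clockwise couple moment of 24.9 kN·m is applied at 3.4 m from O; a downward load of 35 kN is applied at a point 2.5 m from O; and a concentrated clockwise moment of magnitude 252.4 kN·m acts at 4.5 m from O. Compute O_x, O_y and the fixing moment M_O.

ΣF_x = 0: O_x = 0.
ΣF_y = 0: O_y − 20 − 35 = 0 → O_y = 55.00 kN.
ΣM about O: M_O − 20·7.7 − 24.9 − 35·2.5 − 252.4 = 0 → M_O = 518.8 kN·m.

O_x = 0, O_y = 55.00 kN, M_O = 518.8 kN·m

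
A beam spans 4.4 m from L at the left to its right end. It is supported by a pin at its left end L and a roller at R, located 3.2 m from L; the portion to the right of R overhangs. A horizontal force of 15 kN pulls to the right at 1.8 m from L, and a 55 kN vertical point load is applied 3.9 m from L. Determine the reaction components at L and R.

ΣM about L: R_y·3.2 − 55·3.9 = 0 → R_y = 214.5/3.2 = 67.0312 ≈ 67.03 kN.
ΣF_y = 0: L_y + 67.0312 − 55 = 0 → L_y = -12.03 kN.
ΣF_x = 0: L_x + 15 = 0 → L_x = -15.00 kN.

L_x = -15.00 kN, L_y = -12.03 kN, R_y = 67.03 kN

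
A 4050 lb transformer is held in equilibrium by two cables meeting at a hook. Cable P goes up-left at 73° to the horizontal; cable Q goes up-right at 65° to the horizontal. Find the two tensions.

ΣF_x = 0: −T_P·cos73° + T_Q·cos65° = 0 → T_Q = 0.69181·T_P.
ΣF_y = 0: T_P·sin73° + T_Q·sin65° = 4050.
Substitute: T_P·(0.956305 + 0.69181·0.906308) = 4050 → T_P = 2557.95 ≈ 2558 lb.
Then T_Q = 0.69181 × 2557.95 = 1770 lb.

T_P = 2558 lb, T_Q = 1770 lb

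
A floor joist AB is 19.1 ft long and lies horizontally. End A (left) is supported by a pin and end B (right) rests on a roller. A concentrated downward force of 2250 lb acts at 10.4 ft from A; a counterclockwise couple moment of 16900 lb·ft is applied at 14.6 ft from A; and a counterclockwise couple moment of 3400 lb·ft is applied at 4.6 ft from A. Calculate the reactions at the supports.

Moments about A: B_y·19.1 − 2250·10.4 + 16900 + 3400 = 0 → B_y = 3100/19.1 = 162.304 ≈ 162.3 lb.
ΣF_y = 0: A_y + 162.304 − 2250 = 0 → A_y = 2088 lb.
ΣF_x = 0: no horizontal applied forces, so A_x = 0.

A_x = 0, A_y = 2088 lb, B_y = 162.3 lb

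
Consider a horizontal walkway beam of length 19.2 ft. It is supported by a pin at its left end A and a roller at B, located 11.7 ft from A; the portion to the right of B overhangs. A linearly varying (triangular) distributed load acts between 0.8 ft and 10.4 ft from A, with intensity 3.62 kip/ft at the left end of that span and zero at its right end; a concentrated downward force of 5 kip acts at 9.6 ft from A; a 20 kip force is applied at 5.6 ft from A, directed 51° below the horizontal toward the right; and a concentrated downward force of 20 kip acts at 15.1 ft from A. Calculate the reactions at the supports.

Resultant of the triangular load: ½ × 3.62 × 9.6 = 17.376 kip, acting at 4 ft from A (one-third of the span from the peak).
ΣM about A: B_y·11.7 − (½·3.62·9.6)·4 − 5·9.6 − 20·sin51°·5.6 − 20·15.1 = 0 → B_y = 506.544/11.7 = 43.2944 ≈ 43.29 kip.
ΣF_y = 0: A_y + 43.2944 − ½·3.62·9.6 − 5 − 20·sin51° − 20 = 0 → A_y = 14.62 kip.
ΣF_x = 0: A_x + 20·cos51° = 0 → A_x = -12.59 kip.

A_x = -12.59 kip, A_y = 14.62 kip, B_y = 43.29 kip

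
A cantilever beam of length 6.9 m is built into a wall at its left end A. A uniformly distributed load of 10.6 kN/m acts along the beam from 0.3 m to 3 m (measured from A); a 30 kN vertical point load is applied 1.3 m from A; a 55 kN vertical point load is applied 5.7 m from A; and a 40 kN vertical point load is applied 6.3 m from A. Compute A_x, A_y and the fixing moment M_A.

A_x = 0, A_y = 153.6 kN, M_A = 651.7 kN·m

Resultant of the distributed load: 10.6 × 2.7 = 28.62 kN at 1.65 m from A.
ΣF_x = 0: A_x = 0.
ΣF_y = 0: A_y − 10.6·2.7 − 30 − 55 − 40 = 0 → A_y = 153.6 kN.
ΣM about A: M_A − (10.6·2.7)·1.65 − 30·1.3 − 55·5.7 − 40·6.3 = 0 → M_A = 651.7 kN·m.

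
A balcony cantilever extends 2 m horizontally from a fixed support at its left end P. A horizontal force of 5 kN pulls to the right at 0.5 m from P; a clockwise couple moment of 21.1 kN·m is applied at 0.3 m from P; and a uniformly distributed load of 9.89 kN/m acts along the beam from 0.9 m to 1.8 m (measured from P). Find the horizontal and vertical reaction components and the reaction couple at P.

Resultant of the distributed load: 9.89 × 0.9 = 8.901 kN at 1.35 m from P.
ΣF_x = 0: P_x + 5 = 0 → P_x = -5.000 kN.
ΣF_y = 0: P_y − 9.89·0.9 = 0 → P_y = 8.901 kN.
ΣM about P: M_P − 21.1 − (9.89·0.9)·1.35 = 0 → M_P = 33.12 kN·m.

P_x = -5.000 kN, P_y = 8.901 kN, M_P = 33.12 kN·m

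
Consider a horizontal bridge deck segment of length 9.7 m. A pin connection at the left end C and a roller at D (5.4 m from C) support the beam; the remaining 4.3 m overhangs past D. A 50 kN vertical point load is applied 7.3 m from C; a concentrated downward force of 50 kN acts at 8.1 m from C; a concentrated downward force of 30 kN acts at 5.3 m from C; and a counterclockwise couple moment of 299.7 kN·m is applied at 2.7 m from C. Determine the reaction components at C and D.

ΣM about C: D_y·5.4 − 50·7.3 − 50·8.1 − 30·5.3 + 299.7 = 0 → D_y = 629.3/5.4 = 116.537 ≈ 116.5 kN.
ΣF_y = 0: C_y + 116.537 − 50 − 50 − 30 = 0 → C_y = 13.46 kN.
ΣF_x = 0: no horizontal applied forces, so C_x = 0.

C_x = 0, C_y = 13.46 kN, D_y = 116.5 kN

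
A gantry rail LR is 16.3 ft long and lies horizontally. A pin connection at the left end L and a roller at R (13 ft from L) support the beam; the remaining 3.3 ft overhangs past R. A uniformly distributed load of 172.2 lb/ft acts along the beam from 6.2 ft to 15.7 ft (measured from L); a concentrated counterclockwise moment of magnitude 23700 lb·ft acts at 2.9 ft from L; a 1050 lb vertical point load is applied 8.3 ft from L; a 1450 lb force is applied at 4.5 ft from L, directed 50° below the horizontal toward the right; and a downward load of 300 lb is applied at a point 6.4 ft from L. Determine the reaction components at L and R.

L_x = -932.0 lb, L_y = 3339 lb, R_y = 757.4 lb

Resultant of the distributed load: 172.2 × 9.5 = 1635.9 lb at 10.95 ft from L.
Moments about L: R_y·13 − (172.2·9.5)·10.95 + 23700 − 1050·8.3 − 1450·sin50°·4.5 − 300·6.4 = 0 → R_y = 9846.54/13 = 757.426 ≈ 757.4 lb.
ΣF_y = 0: L_y + 757.426 − 172.2·9.5 − 1050 − 1450·sin50° − 300 = 0 → L_y = 3339 lb.
ΣF_x = 0: L_x + 1450·cos50° = 0 → L_x = -932.0 lb.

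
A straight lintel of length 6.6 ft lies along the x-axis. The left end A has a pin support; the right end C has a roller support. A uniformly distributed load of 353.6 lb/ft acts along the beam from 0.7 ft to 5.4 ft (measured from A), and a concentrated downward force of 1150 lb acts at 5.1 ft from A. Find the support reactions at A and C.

A_x = 0, A_y = 1155 lb, C_y = 1657 lb

Resultant of the distributed load: 353.6 × 4.7 = 1661.92 lb at 3.05 ft from A.
ΣM about A: C_y·6.6 − (353.6·4.7)·3.05 − 1150·5.1 = 0 → C_y = 10933.856/6.6 = 1656.64 ≈ 1657 lb.
ΣF_y = 0: A_y + 1656.64 − 353.6·4.7 − 1150 = 0 → A_y = 1155 lb.
ΣF_x = 0: no horizontal applied forces, so A_x = 0.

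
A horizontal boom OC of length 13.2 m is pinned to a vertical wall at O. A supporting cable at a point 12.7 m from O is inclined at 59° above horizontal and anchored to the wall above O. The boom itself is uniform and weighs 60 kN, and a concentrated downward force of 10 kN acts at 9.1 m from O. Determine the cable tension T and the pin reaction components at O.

T = 44.74 kN, O_x = 23.04 kN, O_y = 31.65 kN

ΣM about O: T·sin59°·12.7 − 60·6.6 − 10·9.1 = 0 → T = 487/(12.7·0.857167) = 44.7363 ≈ 44.74 kN.
ΣF_x = 0: O_x − T·cos59° = 0 → O_x = 44.7363 × 0.515038 = 23.04 kN.
ΣF_y = 0: O_y + T·sin59° − 60 − 10 = 0 → O_y = 70 − 44.7363 × 0.857167 = 31.65 kN.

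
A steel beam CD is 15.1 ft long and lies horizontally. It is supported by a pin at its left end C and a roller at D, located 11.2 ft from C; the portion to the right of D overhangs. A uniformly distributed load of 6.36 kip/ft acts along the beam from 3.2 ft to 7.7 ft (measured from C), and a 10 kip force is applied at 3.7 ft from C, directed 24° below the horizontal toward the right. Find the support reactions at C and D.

Resultant of the distributed load: 6.36 × 4.5 = 28.62 kip at 5.45 ft from C.
Moments about C: D_y·11.2 − (6.36·4.5)·5.45 − 10·sin24°·3.7 = 0 → D_y = 171.028/11.2 = 15.2704 ≈ 15.27 kip.
ΣF_y = 0: C_y + 15.2704 − 6.36·4.5 − 10·sin24° = 0 → C_y = 17.42 kip.
ΣF_x = 0: C_x + 10·cos24° = 0 → C_x = -9.135 kip.

C_x = -9.135 kip, C_y = 17.42 kip, D_y = 15.27 kip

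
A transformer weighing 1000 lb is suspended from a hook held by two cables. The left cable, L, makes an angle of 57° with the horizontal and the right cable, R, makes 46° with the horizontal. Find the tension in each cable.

ΣF_x = 0: −T_L·cos57° + T_R·cos46° = 0 → T_R = 0.784039·T_L.
ΣF_y = 0: T_L·sin57° + T_R·sin46° = 1000.
Substitute: T_L·(0.838671 + 0.784039·0.71934) = 1000 → T_L = 712.93 ≈ 712.9 lb.
Then T_R = 0.784039 × 712.93 = 559.0 lb.

T_L = 712.9 lb, T_R = 559.0 lb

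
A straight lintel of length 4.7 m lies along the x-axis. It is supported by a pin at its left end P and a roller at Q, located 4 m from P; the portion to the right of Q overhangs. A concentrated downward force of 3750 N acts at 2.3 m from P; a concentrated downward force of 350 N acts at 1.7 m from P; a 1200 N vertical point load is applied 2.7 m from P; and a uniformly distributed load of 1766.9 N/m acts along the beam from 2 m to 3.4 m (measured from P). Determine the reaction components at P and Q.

Resultant of the distributed load: 1766.9 × 1.4 = 2473.66 N at 2.7 m from P.
Taking moments about P: Q_y·4 − 3750·2.3 − 350·1.7 − 1200·2.7 − (1766.9·1.4)·2.7 = 0 → Q_y = 19138.882/4 = 4784.72 ≈ 4785 N.
ΣF_y = 0: P_y + 4784.72 − 3750 − 350 − 1200 − 1766.9·1.4 = 0 → P_y = 2989 N.
ΣF_x = 0: no horizontal applied forces, so P_x = 0.

P_x = 0, P_y = 2989 N, Q_y = 4785 N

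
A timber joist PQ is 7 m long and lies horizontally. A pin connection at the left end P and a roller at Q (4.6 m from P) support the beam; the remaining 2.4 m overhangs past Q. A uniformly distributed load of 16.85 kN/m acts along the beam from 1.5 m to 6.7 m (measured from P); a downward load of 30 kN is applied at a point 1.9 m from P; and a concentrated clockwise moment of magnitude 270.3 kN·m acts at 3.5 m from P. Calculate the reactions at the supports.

P_x = 0, P_y = -31.63 kN, Q_y = 149.2 kN

Resultant of the distributed load: 16.85 × 5.2 = 87.62 kN at 4.1 m from P.
Taking moments about P: Q_y·4.6 − (16.85·5.2)·4.1 − 30·1.9 − 270.3 = 0 → Q_y = 686.542/4.6 = 149.248 ≈ 149.2 kN.
ΣF_y = 0: P_y + 149.248 − 16.85·5.2 − 30 = 0 → P_y = -31.63 kN.
ΣF_x = 0: no horizontal applied forces, so P_x = 0.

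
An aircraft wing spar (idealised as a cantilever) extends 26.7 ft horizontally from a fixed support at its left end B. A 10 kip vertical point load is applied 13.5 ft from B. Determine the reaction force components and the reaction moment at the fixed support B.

B_x = 0, B_y = 10.00 kip, M_B = 135.0 kip·ft

ΣF_x = 0: B_x = 0.
ΣF_y = 0: B_y − 10 = 0 → B_y = 10.00 kip.
ΣM about B: M_B − 10·13.5 = 0 → M_B = 135.0 kip·ft.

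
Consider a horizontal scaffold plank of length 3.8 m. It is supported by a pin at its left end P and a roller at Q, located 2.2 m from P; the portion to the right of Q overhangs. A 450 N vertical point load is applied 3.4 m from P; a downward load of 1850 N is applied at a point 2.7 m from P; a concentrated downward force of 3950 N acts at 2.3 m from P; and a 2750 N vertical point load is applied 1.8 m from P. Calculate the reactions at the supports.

ΣM about P: Q_y·2.2 − 450·3.4 − 1850·2.7 − 3950·2.3 − 2750·1.8 = 0 → Q_y = 20560/2.2 = 9345.45 ≈ 9345 N.
ΣF_y = 0: P_y + 9345.45 − 450 − 1850 − 3950 − 2750 = 0 → P_y = -345.5 N.
ΣF_x = 0: no horizontal applied forces, so P_x = 0.

P_x = 0, P_y = -345.5 N, Q_y = 9345 N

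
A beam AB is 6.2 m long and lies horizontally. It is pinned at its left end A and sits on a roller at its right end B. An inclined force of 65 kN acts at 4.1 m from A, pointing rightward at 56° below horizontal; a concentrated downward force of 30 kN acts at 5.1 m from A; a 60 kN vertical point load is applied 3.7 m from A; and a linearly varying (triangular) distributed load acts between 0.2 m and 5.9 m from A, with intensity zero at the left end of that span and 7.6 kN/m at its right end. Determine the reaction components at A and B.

A_x = -36.35 kN, A_y = 55.45 kN, B_y = 110.1 kN

Resultant of the triangular load: ½ × 7.6 × 5.7 = 21.66 kN, acting at 4 m from A (one-third of the span from the peak).
Moments about A: B_y·6.2 − 65·sin56°·4.1 − 30·5.1 − 60·3.7 − (½·7.6·5.7)·4 = 0 → B_y = 682.579/6.2 = 110.093 ≈ 110.1 kN.
ΣF_y = 0: A_y + 110.093 − 65·sin56° − 30 − 60 − ½·7.6·5.7 = 0 → A_y = 55.45 kN.
ΣF_x = 0: A_x + 65·cos56° = 0 → A_x = -36.35 kN.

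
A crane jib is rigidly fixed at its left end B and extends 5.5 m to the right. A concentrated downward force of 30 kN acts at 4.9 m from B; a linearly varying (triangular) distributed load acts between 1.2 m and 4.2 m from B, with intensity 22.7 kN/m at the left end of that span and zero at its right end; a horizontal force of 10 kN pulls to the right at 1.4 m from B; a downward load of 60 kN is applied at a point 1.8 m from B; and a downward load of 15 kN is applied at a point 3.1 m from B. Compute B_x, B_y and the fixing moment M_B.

B_x = -10.00 kN, B_y = 139.1 kN, M_B = 376.4 kN·m

Resultant of the triangular load: ½ × 22.7 × 3 = 34.05 kN, acting at 2.2 m from B (one-third of the span from the peak).
ΣF_x = 0: B_x + 10 = 0 → B_x = -10.00 kN.
ΣF_y = 0: B_y − 30 − ½·22.7·3 − 60 − 15 = 0 → B_y = 139.1 kN.
ΣM about B: M_B − 30·4.9 − (½·22.7·3)·2.2 − 60·1.8 − 15·3.1 = 0 → M_B = 376.4 kN·m.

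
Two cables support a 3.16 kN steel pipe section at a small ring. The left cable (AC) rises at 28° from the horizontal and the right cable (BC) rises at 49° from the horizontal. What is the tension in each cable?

T_AC = 2.128 kN, T_BC = 2.864 kN

ΣF_x = 0: −T_AC·cos28° + T_BC·cos49° = 0 → T_BC = 1.34584·T_AC.
ΣF_y = 0: T_AC·sin28° + T_BC·sin49° = 3.16.
Substitute: T_AC·(0.469472 + 1.34584·0.75471) = 3.16 → T_AC = 2.12767 ≈ 2.128 kN.
Then T_BC = 1.34584 × 2.12767 = 2.864 kN.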